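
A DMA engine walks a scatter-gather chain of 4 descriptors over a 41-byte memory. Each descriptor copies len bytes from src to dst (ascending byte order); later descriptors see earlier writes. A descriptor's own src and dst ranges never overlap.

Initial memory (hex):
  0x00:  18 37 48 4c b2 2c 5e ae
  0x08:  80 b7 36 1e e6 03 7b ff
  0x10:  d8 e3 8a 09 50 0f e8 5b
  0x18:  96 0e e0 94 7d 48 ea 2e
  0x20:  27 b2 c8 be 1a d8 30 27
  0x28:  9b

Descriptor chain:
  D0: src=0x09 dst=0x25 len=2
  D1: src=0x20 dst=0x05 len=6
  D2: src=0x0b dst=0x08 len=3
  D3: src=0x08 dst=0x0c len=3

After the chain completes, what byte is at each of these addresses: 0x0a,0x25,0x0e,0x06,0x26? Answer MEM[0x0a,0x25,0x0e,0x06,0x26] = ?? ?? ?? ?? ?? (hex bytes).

MEM[0x0a,0x25,0x0e,0x06,0x26] = 03 b7 03 b2 36

[0] 0x09->0x25 len=2 : b7 36
[1] 0x20->0x05 len=6 : 27 b2 c8 be 1a b7
[2] 0x0b->0x08 len=3 : 1e e6 03
[3] 0x08->0x0c len=3 : 1e e6 03
query mem[0x0a]=0x03, mem[0x25]=0xb7, mem[0x0e]=0x03, mem[0x06]=0xb2, mem[0x26]=0x36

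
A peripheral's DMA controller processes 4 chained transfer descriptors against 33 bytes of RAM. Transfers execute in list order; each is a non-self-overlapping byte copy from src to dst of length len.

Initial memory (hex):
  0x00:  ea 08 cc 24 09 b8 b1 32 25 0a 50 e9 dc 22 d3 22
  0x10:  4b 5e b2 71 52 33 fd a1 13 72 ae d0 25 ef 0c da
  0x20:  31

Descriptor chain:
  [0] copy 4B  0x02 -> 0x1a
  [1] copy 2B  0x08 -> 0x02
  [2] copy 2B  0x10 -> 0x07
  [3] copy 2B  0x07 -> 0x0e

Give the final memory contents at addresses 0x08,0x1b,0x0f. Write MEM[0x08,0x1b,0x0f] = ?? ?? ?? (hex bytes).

#0 dst[0x1a+4] := {0xcc,0x24,0x09,0xb8}
#1 dst[0x02+2] := {0x25,0x0a}
#2 dst[0x07+2] := {0x4b,0x5e}
#3 dst[0x0e+2] := {0x4b,0x5e}
query mem[0x08]=0x5e, mem[0x1b]=0x24, mem[0x0f]=0x5e

MEM[0x08,0x1b,0x0f] = 5e 24 5e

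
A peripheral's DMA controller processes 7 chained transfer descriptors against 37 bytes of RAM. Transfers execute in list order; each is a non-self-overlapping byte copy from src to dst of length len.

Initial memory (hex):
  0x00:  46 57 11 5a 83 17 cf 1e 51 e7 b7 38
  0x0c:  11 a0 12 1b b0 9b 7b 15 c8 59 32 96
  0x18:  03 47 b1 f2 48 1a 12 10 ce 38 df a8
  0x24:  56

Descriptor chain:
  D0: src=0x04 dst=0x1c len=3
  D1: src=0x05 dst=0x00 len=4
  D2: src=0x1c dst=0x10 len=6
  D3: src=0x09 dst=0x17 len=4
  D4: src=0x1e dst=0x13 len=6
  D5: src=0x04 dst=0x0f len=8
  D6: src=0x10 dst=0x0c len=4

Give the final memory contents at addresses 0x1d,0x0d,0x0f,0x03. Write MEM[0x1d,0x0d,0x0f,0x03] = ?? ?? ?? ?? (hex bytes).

MEM[0x1d,0x0d,0x0f,0x03] = 17 cf 51 51

  after D0: wrote 3B at 0x1c = 8317cf
  after D1: wrote 4B at 0x00 = 17cf1e51
  after D2: wrote 6B at 0x10 = 8317cf10ce38
  after D3: wrote 4B at 0x17 = e7b73811
  after D4: wrote 6B at 0x13 = cf10ce38dfa8
  after D5: wrote 8B at 0x0f = 8317cf1e51e7b738
  after D6: wrote 4B at 0x0c = 17cf1e51
query mem[0x1d]=0x17, mem[0x0d]=0xcf, mem[0x0f]=0x51, mem[0x03]=0x51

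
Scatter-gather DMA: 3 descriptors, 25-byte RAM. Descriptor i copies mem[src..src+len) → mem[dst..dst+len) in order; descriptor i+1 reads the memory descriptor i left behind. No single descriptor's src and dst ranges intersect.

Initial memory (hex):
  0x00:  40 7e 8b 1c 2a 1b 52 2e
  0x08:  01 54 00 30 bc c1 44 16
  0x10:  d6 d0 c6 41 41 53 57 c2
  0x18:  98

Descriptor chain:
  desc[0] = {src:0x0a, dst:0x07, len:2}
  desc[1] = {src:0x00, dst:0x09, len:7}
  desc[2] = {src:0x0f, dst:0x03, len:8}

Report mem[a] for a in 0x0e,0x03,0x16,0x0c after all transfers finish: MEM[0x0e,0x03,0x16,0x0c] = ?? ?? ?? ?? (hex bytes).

#0 dst[0x07+2] := {0x00,0x30}
#1 dst[0x09+7] := {0x40,0x7e,0x8b,0x1c,0x2a,0x1b,0x52}
#2 dst[0x03+8] := {0x52,0xd6,0xd0,0xc6,0x41,0x41,0x53,0x57}
query mem[0x0e]=0x1b, mem[0x03]=0x52, mem[0x16]=0x57, mem[0x0c]=0x1c

MEM[0x0e,0x03,0x16,0x0c] = 1b 52 57 1c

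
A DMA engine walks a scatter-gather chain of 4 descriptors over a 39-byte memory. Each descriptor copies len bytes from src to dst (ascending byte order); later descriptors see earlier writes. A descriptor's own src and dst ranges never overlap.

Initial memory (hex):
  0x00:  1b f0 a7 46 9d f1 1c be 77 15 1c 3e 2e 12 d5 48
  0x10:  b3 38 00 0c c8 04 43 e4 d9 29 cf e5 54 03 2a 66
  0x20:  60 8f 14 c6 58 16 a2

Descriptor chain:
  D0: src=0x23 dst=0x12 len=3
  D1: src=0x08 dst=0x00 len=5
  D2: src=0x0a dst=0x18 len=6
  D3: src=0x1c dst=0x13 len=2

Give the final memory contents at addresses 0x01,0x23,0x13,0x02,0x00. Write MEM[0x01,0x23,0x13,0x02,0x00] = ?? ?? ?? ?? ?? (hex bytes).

MEM[0x01,0x23,0x13,0x02,0x00] = 15 c6 d5 1c 77

#0 dst[0x12+3] := {0xc6,0x58,0x16}
#1 dst[0x00+5] := {0x77,0x15,0x1c,0x3e,0x2e}
#2 dst[0x18+6] := {0x1c,0x3e,0x2e,0x12,0xd5,0x48}
#3 dst[0x13+2] := {0xd5,0x48}
query mem[0x01]=0x15, mem[0x23]=0xc6, mem[0x13]=0xd5, mem[0x02]=0x1c, mem[0x00]=0x77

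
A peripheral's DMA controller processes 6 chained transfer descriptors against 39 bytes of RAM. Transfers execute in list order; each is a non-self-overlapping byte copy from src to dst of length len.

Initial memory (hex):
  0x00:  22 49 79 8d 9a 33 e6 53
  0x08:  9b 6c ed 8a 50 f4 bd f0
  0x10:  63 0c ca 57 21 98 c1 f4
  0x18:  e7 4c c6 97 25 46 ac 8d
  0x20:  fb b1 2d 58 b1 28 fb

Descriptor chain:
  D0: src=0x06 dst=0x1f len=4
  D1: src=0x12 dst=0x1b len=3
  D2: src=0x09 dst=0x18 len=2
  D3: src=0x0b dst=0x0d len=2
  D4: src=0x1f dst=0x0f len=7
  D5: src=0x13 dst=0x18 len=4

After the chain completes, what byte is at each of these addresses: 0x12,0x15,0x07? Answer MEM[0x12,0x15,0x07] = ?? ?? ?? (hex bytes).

D0: mem[0x1f..0x22] <- [e6 53 9b 6c]
D1: mem[0x1b..0x1d] <- [ca 57 21]
D2: mem[0x18..0x19] <- [6c ed]
D3: mem[0x0d..0x0e] <- [8a 50]
D4: mem[0x0f..0x15] <- [e6 53 9b 6c 58 b1 28]
D5: mem[0x18..0x1b] <- [58 b1 28 c1]
query mem[0x12]=0x6c, mem[0x15]=0x28, mem[0x07]=0x53

MEM[0x12,0x15,0x07] = 6c 28 53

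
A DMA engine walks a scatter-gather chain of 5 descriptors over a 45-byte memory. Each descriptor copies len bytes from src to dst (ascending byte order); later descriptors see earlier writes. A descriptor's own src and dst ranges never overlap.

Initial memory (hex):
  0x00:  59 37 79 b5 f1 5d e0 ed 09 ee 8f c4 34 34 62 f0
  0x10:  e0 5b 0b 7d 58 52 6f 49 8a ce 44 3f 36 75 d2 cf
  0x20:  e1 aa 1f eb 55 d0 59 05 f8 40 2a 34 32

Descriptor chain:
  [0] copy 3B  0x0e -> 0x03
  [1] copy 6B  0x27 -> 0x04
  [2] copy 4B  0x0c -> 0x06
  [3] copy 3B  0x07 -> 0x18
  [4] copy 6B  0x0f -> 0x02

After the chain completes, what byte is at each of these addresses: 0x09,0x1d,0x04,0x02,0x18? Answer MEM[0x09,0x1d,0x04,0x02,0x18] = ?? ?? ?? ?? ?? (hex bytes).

[0] 0x0e->0x03 len=3 : 62 f0 e0
[1] 0x27->0x04 len=6 : 05 f8 40 2a 34 32
[2] 0x0c->0x06 len=4 : 34 34 62 f0
[3] 0x07->0x18 len=3 : 34 62 f0
[4] 0x0f->0x02 len=6 : f0 e0 5b 0b 7d 58
query mem[0x09]=0xf0, mem[0x1d]=0x75, mem[0x04]=0x5b, mem[0x02]=0xf0, mem[0x18]=0x34

MEM[0x09,0x1d,0x04,0x02,0x18] = f0 75 5b f0 34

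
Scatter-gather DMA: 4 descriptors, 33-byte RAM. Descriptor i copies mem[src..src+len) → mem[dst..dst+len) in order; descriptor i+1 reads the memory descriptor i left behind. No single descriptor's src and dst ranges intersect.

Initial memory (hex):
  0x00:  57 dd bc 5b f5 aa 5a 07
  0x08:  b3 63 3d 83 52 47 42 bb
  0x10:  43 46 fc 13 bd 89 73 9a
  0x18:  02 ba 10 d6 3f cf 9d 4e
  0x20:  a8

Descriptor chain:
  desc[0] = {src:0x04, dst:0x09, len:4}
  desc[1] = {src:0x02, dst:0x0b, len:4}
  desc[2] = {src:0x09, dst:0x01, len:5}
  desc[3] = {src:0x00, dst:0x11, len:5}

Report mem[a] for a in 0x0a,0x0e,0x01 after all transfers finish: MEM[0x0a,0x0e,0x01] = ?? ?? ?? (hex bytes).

D0: mem[0x09..0x0c] <- [f5 aa 5a 07]
D1: mem[0x0b..0x0e] <- [bc 5b f5 aa]
D2: mem[0x01..0x05] <- [f5 aa bc 5b f5]
D3: mem[0x11..0x15] <- [57 f5 aa bc 5b]
query mem[0x0a]=0xaa, mem[0x0e]=0xaa, mem[0x01]=0xf5

MEM[0x0a,0x0e,0x01] = aa aa f5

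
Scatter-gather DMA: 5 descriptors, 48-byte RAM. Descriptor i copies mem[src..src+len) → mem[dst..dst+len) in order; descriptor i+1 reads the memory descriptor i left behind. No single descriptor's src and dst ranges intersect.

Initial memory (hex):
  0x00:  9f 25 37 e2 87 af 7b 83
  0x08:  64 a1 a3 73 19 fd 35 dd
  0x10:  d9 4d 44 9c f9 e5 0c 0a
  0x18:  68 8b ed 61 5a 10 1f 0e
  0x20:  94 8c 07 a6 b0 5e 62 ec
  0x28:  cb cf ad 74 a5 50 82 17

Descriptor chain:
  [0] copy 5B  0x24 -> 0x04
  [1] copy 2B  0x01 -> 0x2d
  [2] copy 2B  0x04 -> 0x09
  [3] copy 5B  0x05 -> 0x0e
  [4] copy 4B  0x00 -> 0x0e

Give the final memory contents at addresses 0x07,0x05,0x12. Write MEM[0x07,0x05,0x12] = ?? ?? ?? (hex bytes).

[0] 0x24->0x04 len=5 : b0 5e 62 ec cb
[1] 0x01->0x2d len=2 : 25 37
[2] 0x04->0x09 len=2 : b0 5e
[3] 0x05->0x0e len=5 : 5e 62 ec cb b0
[4] 0x00->0x0e len=4 : 9f 25 37 e2
query mem[0x07]=0xec, mem[0x05]=0x5e, mem[0x12]=0xb0

MEM[0x07,0x05,0x12] = ec 5e b0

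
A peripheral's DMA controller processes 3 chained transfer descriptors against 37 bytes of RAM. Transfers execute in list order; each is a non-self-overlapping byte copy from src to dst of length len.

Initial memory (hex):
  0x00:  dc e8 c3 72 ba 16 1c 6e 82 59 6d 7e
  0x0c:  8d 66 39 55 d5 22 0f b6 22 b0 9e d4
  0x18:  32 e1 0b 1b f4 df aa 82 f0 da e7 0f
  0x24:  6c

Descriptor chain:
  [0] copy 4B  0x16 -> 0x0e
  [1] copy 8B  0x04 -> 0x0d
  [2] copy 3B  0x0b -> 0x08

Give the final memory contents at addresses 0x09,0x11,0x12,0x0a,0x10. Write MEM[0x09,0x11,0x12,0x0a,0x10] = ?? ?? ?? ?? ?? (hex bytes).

#0 dst[0x0e+4] := {0x9e,0xd4,0x32,0xe1}
#1 dst[0x0d+8] := {0xba,0x16,0x1c,0x6e,0x82,0x59,0x6d,0x7e}
#2 dst[0x08+3] := {0x7e,0x8d,0xba}
query mem[0x09]=0x8d, mem[0x11]=0x82, mem[0x12]=0x59, mem[0x0a]=0xba, mem[0x10]=0x6e

MEM[0x09,0x11,0x12,0x0a,0x10] = 8d 82 59 ba 6e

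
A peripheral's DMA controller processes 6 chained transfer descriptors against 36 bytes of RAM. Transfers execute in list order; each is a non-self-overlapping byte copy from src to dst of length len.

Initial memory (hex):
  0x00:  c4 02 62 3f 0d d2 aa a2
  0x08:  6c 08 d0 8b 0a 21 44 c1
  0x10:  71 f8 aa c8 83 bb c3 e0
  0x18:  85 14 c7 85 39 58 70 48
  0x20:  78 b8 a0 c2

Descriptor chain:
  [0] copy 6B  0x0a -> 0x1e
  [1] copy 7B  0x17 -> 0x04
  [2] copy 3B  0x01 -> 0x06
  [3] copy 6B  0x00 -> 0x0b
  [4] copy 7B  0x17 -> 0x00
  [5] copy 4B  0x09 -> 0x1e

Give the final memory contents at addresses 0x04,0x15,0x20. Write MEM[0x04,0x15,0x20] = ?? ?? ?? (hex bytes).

  after D0: wrote 6B at 0x1e = d08b0a2144c1
  after D1: wrote 7B at 0x04 = e08514c7853958
  after D2: wrote 3B at 0x06 = 02623f
  after D3: wrote 6B at 0x0b = c402623fe085
  after D4: wrote 7B at 0x00 = e08514c7853958
  after D5: wrote 4B at 0x1e = 3958c402
query mem[0x04]=0x85, mem[0x15]=0xbb, mem[0x20]=0xc4

MEM[0x04,0x15,0x20] = 85 bb c4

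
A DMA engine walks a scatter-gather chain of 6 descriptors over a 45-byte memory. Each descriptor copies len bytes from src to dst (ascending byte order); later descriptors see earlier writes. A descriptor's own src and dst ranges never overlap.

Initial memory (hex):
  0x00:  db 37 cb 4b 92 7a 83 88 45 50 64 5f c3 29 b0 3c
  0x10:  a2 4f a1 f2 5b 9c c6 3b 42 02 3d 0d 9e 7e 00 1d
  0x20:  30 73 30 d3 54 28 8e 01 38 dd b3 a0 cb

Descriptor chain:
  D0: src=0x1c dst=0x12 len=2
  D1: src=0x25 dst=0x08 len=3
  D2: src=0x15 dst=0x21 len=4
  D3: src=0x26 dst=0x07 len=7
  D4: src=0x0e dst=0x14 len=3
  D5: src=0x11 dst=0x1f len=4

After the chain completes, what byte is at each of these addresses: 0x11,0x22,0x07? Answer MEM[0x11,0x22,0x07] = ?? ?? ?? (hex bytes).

  after D0: wrote 2B at 0x12 = 9e7e
  after D1: wrote 3B at 0x08 = 288e01
  after D2: wrote 4B at 0x21 = 9cc63b42
  after D3: wrote 7B at 0x07 = 8e0138ddb3a0cb
  after D4: wrote 3B at 0x14 = b03ca2
  after D5: wrote 4B at 0x1f = 4f9e7eb0
query mem[0x11]=0x4f, mem[0x22]=0xb0, mem[0x07]=0x8e

MEM[0x11,0x22,0x07] = 4f b0 8e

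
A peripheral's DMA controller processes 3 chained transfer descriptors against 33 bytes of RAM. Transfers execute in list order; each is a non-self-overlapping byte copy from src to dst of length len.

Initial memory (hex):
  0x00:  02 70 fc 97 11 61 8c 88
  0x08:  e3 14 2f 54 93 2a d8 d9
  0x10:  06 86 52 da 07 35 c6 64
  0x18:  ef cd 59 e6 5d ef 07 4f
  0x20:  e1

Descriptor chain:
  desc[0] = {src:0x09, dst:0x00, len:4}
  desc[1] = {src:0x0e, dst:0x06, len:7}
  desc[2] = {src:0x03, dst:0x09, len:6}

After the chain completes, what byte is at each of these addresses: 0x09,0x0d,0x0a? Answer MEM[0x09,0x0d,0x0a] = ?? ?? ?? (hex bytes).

MEM[0x09,0x0d,0x0a] = 93 d9 11

#0 dst[0x00+4] := {0x14,0x2f,0x54,0x93}
#1 dst[0x06+7] := {0xd8,0xd9,0x06,0x86,0x52,0xda,0x07}
#2 dst[0x09+6] := {0x93,0x11,0x61,0xd8,0xd9,0x06}
query mem[0x09]=0x93, mem[0x0d]=0xd9, mem[0x0a]=0x11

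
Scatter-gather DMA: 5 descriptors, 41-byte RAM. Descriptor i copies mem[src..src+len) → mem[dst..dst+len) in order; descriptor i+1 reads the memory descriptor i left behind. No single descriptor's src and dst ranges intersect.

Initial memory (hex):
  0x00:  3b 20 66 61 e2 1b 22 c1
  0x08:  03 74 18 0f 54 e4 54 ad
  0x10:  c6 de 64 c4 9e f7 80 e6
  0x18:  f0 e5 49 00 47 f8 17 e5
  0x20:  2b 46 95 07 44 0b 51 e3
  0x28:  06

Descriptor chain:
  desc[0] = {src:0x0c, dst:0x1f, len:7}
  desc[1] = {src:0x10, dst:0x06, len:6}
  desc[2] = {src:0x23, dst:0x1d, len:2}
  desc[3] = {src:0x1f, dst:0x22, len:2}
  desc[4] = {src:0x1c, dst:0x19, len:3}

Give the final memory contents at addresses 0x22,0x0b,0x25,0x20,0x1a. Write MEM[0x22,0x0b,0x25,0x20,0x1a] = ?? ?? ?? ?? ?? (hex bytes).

  after D0: wrote 7B at 0x1f = 54e454adc6de64
  after D1: wrote 6B at 0x06 = c6de64c49ef7
  after D2: wrote 2B at 0x1d = c6de
  after D3: wrote 2B at 0x22 = 54e4
  after D4: wrote 3B at 0x19 = 47c6de
query mem[0x22]=0x54, mem[0x0b]=0xf7, mem[0x25]=0x64, mem[0x20]=0xe4, mem[0x1a]=0xc6

MEM[0x22,0x0b,0x25,0x20,0x1a] = 54 f7 64 e4 c6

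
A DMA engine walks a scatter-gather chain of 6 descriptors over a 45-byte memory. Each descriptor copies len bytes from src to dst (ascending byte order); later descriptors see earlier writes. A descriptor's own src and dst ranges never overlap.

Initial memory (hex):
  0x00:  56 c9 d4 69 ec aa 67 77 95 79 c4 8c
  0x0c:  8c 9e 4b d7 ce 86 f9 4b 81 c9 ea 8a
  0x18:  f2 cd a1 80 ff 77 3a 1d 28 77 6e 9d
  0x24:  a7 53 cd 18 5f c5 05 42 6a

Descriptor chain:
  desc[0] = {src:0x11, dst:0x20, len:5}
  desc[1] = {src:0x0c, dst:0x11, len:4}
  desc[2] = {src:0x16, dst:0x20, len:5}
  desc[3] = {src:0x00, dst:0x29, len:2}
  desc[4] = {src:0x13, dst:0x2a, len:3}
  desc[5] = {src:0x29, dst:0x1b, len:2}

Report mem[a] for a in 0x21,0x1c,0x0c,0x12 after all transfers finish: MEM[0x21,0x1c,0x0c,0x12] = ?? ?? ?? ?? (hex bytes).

[0] 0x11->0x20 len=5 : 86 f9 4b 81 c9
[1] 0x0c->0x11 len=4 : 8c 9e 4b d7
[2] 0x16->0x20 len=5 : ea 8a f2 cd a1
[3] 0x00->0x29 len=2 : 56 c9
[4] 0x13->0x2a len=3 : 4b d7 c9
[5] 0x29->0x1b len=2 : 56 4b
query mem[0x21]=0x8a, mem[0x1c]=0x4b, mem[0x0c]=0x8c, mem[0x12]=0x9e

MEM[0x21,0x1c,0x0c,0x12] = 8a 4b 8c 9e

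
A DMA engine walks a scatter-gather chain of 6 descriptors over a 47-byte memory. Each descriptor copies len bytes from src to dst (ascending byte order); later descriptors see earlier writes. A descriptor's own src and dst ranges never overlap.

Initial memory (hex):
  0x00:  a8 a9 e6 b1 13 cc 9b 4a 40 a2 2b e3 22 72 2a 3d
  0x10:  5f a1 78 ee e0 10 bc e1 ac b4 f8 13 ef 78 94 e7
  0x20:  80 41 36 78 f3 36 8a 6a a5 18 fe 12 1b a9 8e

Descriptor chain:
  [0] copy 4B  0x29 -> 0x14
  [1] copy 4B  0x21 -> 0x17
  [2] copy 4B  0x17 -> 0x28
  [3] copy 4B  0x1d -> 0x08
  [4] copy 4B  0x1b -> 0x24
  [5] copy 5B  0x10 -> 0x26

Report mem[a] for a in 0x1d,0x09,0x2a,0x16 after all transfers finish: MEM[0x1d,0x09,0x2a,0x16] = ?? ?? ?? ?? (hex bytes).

MEM[0x1d,0x09,0x2a,0x16] = 78 94 18 12

  after D0: wrote 4B at 0x14 = 18fe121b
  after D1: wrote 4B at 0x17 = 413678f3
  after D2: wrote 4B at 0x28 = 413678f3
  after D3: wrote 4B at 0x08 = 7894e780
  after D4: wrote 4B at 0x24 = 13ef7894
  after D5: wrote 5B at 0x26 = 5fa178ee18
query mem[0x1d]=0x78, mem[0x09]=0x94, mem[0x2a]=0x18, mem[0x16]=0x12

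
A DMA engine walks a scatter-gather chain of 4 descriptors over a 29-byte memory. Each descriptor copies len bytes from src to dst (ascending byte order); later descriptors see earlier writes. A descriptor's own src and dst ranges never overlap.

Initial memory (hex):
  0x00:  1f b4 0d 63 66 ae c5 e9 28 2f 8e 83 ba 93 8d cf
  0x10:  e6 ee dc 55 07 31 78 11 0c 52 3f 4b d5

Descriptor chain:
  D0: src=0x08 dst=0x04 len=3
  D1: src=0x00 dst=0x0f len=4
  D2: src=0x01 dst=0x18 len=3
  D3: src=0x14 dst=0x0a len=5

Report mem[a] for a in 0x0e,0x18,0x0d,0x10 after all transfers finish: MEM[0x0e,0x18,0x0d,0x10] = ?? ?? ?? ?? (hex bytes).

D0: mem[0x04..0x06] <- [28 2f 8e]
D1: mem[0x0f..0x12] <- [1f b4 0d 63]
D2: mem[0x18..0x1a] <- [b4 0d 63]
D3: mem[0x0a..0x0e] <- [07 31 78 11 b4]
query mem[0x0e]=0xb4, mem[0x18]=0xb4, mem[0x0d]=0x11, mem[0x10]=0xb4

MEM[0x0e,0x18,0x0d,0x10] = b4 b4 11 b4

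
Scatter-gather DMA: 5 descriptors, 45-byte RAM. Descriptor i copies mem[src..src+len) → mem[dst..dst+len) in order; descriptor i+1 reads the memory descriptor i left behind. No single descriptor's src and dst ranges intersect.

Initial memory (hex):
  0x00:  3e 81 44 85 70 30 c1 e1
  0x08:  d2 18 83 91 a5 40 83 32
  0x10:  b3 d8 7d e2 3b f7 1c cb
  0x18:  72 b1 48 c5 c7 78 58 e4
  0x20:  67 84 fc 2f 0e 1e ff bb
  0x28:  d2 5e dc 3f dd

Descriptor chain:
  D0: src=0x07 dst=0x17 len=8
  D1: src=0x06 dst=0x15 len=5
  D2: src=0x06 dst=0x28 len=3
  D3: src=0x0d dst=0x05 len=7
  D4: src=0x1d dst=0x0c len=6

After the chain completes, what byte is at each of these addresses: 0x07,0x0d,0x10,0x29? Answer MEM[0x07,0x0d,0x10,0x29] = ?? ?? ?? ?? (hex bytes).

MEM[0x07,0x0d,0x10,0x29] = 32 83 84 e1

  after D0: wrote 8B at 0x17 = e1d2188391a54083
  after D1: wrote 5B at 0x15 = c1e1d21883
  after D2: wrote 3B at 0x28 = c1e1d2
  after D3: wrote 7B at 0x05 = 408332b3d87de2
  after D4: wrote 6B at 0x0c = 4083e46784fc
query mem[0x07]=0x32, mem[0x0d]=0x83, mem[0x10]=0x84, mem[0x29]=0xe1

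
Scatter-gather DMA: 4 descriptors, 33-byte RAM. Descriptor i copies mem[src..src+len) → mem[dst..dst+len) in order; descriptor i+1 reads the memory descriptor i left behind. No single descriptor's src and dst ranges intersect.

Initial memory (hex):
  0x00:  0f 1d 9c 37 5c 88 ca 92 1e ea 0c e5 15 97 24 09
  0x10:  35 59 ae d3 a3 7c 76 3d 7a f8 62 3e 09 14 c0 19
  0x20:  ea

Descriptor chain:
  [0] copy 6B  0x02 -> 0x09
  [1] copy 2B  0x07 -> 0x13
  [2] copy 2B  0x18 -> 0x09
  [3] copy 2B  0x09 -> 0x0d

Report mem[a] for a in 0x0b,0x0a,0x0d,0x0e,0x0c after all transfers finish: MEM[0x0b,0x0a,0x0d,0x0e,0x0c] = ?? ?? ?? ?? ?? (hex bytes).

MEM[0x0b,0x0a,0x0d,0x0e,0x0c] = 5c f8 7a f8 88

#0 dst[0x09+6] := {0x9c,0x37,0x5c,0x88,0xca,0x92}
#1 dst[0x13+2] := {0x92,0x1e}
#2 dst[0x09+2] := {0x7a,0xf8}
#3 dst[0x0d+2] := {0x7a,0xf8}
query mem[0x0b]=0x5c, mem[0x0a]=0xf8, mem[0x0d]=0x7a, mem[0x0e]=0xf8, mem[0x0c]=0x88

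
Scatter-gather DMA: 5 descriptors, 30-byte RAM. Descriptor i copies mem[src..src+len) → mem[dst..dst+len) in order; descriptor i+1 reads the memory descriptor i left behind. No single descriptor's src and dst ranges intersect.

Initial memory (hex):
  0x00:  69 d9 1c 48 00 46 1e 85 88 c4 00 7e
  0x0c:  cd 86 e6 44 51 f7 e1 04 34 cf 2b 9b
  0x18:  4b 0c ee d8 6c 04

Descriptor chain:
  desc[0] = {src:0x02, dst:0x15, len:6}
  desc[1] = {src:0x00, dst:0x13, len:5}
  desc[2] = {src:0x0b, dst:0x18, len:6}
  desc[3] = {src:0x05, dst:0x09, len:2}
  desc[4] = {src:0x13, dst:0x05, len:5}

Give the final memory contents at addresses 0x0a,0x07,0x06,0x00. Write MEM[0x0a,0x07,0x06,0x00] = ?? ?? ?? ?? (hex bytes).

MEM[0x0a,0x07,0x06,0x00] = 1e 1c d9 69

[0] 0x02->0x15 len=6 : 1c 48 00 46 1e 85
[1] 0x00->0x13 len=5 : 69 d9 1c 48 00
[2] 0x0b->0x18 len=6 : 7e cd 86 e6 44 51
[3] 0x05->0x09 len=2 : 46 1e
[4] 0x13->0x05 len=5 : 69 d9 1c 48 00
query mem[0x0a]=0x1e, mem[0x07]=0x1c, mem[0x06]=0xd9, mem[0x00]=0x69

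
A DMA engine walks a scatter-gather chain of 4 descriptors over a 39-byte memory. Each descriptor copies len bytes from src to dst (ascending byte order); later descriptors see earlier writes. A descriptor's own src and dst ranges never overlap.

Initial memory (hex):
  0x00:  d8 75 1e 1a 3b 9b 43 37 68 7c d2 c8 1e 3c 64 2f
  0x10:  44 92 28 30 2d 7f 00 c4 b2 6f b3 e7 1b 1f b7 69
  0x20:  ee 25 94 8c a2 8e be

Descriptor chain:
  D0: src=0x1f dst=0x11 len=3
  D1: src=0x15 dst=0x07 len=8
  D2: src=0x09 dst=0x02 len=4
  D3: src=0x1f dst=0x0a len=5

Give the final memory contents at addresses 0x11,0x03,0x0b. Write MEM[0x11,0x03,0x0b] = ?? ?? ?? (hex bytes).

[0] 0x1f->0x11 len=3 : 69 ee 25
[1] 0x15->0x07 len=8 : 7f 00 c4 b2 6f b3 e7 1b
[2] 0x09->0x02 len=4 : c4 b2 6f b3
[3] 0x1f->0x0a len=5 : 69 ee 25 94 8c
query mem[0x11]=0x69, mem[0x03]=0xb2, mem[0x0b]=0xee

MEM[0x11,0x03,0x0b] = 69 b2 ee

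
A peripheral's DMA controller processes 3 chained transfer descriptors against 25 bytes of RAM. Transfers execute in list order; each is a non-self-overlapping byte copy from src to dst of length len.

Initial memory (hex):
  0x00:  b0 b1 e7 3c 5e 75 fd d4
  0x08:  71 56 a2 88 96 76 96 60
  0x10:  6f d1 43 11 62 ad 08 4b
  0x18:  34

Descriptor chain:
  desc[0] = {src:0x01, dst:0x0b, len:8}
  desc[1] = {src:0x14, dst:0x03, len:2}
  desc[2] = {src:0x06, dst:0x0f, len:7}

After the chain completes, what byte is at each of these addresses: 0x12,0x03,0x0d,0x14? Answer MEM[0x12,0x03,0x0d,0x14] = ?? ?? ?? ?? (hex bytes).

[0] 0x01->0x0b len=8 : b1 e7 3c 5e 75 fd d4 71
[1] 0x14->0x03 len=2 : 62 ad
[2] 0x06->0x0f len=7 : fd d4 71 56 a2 b1 e7
query mem[0x12]=0x56, mem[0x03]=0x62, mem[0x0d]=0x3c, mem[0x14]=0xb1

MEM[0x12,0x03,0x0d,0x14] = 56 62 3c b1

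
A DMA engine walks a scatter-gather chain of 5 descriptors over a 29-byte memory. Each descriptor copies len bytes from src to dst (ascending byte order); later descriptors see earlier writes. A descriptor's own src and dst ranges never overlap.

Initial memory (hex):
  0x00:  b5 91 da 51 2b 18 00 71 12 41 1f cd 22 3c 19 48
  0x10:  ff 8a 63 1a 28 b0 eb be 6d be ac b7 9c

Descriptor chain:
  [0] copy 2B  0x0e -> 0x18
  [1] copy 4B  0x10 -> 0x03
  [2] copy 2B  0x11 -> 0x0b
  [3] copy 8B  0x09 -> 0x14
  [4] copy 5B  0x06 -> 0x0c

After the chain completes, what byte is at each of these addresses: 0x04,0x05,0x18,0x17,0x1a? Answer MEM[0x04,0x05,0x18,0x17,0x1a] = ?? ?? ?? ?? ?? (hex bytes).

MEM[0x04,0x05,0x18,0x17,0x1a] = 8a 63 3c 63 48

#0 dst[0x18+2] := {0x19,0x48}
#1 dst[0x03+4] := {0xff,0x8a,0x63,0x1a}
#2 dst[0x0b+2] := {0x8a,0x63}
#3 dst[0x14+8] := {0x41,0x1f,0x8a,0x63,0x3c,0x19,0x48,0xff}
#4 dst[0x0c+5] := {0x1a,0x71,0x12,0x41,0x1f}
query mem[0x04]=0x8a, mem[0x05]=0x63, mem[0x18]=0x3c, mem[0x17]=0x63, mem[0x1a]=0x48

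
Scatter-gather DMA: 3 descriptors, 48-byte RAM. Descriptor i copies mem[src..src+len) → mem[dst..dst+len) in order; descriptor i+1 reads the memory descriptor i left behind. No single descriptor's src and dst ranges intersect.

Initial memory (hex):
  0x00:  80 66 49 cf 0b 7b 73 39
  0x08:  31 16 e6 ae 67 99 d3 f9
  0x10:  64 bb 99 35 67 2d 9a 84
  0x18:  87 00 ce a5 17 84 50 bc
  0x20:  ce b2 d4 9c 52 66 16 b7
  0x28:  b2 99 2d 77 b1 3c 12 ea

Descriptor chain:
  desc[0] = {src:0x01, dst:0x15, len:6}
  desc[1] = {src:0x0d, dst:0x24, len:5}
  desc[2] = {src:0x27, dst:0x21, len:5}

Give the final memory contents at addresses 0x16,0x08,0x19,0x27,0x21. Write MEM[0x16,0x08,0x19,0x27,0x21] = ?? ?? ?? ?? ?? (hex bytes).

MEM[0x16,0x08,0x19,0x27,0x21] = 49 31 7b 64 64

D0: mem[0x15..0x1a] <- [66 49 cf 0b 7b 73]
D1: mem[0x24..0x28] <- [99 d3 f9 64 bb]
D2: mem[0x21..0x25] <- [64 bb 99 2d 77]
query mem[0x16]=0x49, mem[0x08]=0x31, mem[0x19]=0x7b, mem[0x27]=0x64, mem[0x21]=0x64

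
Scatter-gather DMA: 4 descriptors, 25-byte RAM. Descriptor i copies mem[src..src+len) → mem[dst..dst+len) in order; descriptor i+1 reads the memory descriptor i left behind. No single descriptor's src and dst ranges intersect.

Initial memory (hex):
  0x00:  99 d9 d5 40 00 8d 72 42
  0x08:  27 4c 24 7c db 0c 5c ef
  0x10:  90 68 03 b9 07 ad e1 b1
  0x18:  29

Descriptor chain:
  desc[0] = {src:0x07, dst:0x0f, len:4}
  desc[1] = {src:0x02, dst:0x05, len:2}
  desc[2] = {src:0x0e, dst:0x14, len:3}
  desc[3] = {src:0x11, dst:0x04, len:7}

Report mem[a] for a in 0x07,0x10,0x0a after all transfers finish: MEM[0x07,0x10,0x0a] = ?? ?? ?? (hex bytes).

MEM[0x07,0x10,0x0a] = 5c 27 b1

[0] 0x07->0x0f len=4 : 42 27 4c 24
[1] 0x02->0x05 len=2 : d5 40
[2] 0x0e->0x14 len=3 : 5c 42 27
[3] 0x11->0x04 len=7 : 4c 24 b9 5c 42 27 b1
query mem[0x07]=0x5c, mem[0x10]=0x27, mem[0x0a]=0xb1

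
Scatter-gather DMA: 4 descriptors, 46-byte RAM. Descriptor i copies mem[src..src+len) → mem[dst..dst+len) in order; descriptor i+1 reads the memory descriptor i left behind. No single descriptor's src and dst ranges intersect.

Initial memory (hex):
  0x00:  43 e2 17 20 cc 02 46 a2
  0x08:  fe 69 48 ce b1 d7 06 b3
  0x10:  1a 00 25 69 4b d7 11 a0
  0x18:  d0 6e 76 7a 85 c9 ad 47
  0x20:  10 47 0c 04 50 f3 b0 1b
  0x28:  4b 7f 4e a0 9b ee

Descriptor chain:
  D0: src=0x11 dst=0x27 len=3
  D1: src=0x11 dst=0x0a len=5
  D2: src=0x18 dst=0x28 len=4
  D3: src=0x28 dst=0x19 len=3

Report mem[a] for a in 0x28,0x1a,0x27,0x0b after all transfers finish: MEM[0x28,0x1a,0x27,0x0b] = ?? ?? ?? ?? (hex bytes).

MEM[0x28,0x1a,0x27,0x0b] = d0 6e 00 25

#0 dst[0x27+3] := {0x00,0x25,0x69}
#1 dst[0x0a+5] := {0x00,0x25,0x69,0x4b,0xd7}
#2 dst[0x28+4] := {0xd0,0x6e,0x76,0x7a}
#3 dst[0x19+3] := {0xd0,0x6e,0x76}
query mem[0x28]=0xd0, mem[0x1a]=0x6e, mem[0x27]=0x00, mem[0x0b]=0x25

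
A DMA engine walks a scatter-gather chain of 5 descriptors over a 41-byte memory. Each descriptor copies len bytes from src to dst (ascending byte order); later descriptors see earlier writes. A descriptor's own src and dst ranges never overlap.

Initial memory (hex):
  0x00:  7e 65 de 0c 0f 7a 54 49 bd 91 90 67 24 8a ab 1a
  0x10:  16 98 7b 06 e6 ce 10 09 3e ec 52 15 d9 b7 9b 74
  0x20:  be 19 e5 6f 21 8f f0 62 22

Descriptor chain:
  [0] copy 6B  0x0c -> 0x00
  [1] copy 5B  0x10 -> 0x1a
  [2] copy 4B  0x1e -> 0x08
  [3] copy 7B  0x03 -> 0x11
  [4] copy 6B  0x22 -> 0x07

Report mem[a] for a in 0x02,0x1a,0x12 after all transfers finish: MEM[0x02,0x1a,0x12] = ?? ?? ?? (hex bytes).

MEM[0x02,0x1a,0x12] = ab 16 16

#0 dst[0x00+6] := {0x24,0x8a,0xab,0x1a,0x16,0x98}
#1 dst[0x1a+5] := {0x16,0x98,0x7b,0x06,0xe6}
#2 dst[0x08+4] := {0xe6,0x74,0xbe,0x19}
#3 dst[0x11+7] := {0x1a,0x16,0x98,0x54,0x49,0xe6,0x74}
#4 dst[0x07+6] := {0xe5,0x6f,0x21,0x8f,0xf0,0x62}
query mem[0x02]=0xab, mem[0x1a]=0x16, mem[0x12]=0x16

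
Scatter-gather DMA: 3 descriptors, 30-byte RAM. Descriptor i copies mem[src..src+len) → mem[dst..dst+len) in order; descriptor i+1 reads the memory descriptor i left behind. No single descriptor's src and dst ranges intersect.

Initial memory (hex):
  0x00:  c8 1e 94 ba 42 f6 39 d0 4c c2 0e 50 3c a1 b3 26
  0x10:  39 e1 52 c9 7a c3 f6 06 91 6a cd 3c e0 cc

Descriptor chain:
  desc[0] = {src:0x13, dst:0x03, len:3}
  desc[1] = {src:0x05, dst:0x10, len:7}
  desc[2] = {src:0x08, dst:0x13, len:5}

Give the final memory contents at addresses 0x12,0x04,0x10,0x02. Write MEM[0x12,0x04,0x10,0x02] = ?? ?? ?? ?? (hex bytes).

MEM[0x12,0x04,0x10,0x02] = d0 7a c3 94

  after D0: wrote 3B at 0x03 = c97ac3
  after D1: wrote 7B at 0x10 = c339d04cc20e50
  after D2: wrote 5B at 0x13 = 4cc20e503c
query mem[0x12]=0xd0, mem[0x04]=0x7a, mem[0x10]=0xc3, mem[0x02]=0x94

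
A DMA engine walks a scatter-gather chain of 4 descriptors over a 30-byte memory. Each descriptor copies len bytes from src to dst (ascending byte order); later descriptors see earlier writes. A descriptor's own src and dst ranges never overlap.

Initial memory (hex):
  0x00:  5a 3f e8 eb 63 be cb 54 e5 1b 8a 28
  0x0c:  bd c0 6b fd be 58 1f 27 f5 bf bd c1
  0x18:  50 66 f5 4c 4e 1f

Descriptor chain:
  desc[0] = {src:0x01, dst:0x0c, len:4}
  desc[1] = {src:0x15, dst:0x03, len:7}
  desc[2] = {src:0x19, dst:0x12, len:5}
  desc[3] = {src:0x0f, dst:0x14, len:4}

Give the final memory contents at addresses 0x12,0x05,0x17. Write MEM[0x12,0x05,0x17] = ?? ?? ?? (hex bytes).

MEM[0x12,0x05,0x17] = 66 c1 66

D0: mem[0x0c..0x0f] <- [3f e8 eb 63]
D1: mem[0x03..0x09] <- [bf bd c1 50 66 f5 4c]
D2: mem[0x12..0x16] <- [66 f5 4c 4e 1f]
D3: mem[0x14..0x17] <- [63 be 58 66]
query mem[0x12]=0x66, mem[0x05]=0xc1, mem[0x17]=0x66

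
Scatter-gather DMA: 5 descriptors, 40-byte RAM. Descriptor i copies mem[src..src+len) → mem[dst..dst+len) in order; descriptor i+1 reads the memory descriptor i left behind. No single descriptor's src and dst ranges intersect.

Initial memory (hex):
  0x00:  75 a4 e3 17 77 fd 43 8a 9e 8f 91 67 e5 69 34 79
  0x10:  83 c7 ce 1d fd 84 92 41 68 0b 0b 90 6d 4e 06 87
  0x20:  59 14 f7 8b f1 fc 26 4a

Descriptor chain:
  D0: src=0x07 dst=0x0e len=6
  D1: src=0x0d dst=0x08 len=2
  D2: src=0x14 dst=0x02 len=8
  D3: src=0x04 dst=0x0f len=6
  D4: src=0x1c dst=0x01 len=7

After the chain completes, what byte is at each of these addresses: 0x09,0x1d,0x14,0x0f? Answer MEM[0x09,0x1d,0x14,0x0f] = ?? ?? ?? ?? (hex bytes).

MEM[0x09,0x1d,0x14,0x0f] = 90 4e 90 92

[0] 0x07->0x0e len=6 : 8a 9e 8f 91 67 e5
[1] 0x0d->0x08 len=2 : 69 8a
[2] 0x14->0x02 len=8 : fd 84 92 41 68 0b 0b 90
[3] 0x04->0x0f len=6 : 92 41 68 0b 0b 90
[4] 0x1c->0x01 len=7 : 6d 4e 06 87 59 14 f7
query mem[0x09]=0x90, mem[0x1d]=0x4e, mem[0x14]=0x90, mem[0x0f]=0x92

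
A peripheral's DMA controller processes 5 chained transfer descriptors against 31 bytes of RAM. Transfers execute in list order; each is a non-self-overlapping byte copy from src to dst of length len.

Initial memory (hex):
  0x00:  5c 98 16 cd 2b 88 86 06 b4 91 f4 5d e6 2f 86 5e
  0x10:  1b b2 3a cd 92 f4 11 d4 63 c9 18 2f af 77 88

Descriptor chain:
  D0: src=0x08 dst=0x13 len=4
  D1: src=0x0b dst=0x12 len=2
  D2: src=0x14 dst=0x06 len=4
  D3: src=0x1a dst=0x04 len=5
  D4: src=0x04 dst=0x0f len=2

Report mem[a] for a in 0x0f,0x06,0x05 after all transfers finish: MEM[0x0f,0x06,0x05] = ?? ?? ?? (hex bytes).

MEM[0x0f,0x06,0x05] = 18 af 2f

[0] 0x08->0x13 len=4 : b4 91 f4 5d
[1] 0x0b->0x12 len=2 : 5d e6
[2] 0x14->0x06 len=4 : 91 f4 5d d4
[3] 0x1a->0x04 len=5 : 18 2f af 77 88
[4] 0x04->0x0f len=2 : 18 2f
query mem[0x0f]=0x18, mem[0x06]=0xaf, mem[0x05]=0x2f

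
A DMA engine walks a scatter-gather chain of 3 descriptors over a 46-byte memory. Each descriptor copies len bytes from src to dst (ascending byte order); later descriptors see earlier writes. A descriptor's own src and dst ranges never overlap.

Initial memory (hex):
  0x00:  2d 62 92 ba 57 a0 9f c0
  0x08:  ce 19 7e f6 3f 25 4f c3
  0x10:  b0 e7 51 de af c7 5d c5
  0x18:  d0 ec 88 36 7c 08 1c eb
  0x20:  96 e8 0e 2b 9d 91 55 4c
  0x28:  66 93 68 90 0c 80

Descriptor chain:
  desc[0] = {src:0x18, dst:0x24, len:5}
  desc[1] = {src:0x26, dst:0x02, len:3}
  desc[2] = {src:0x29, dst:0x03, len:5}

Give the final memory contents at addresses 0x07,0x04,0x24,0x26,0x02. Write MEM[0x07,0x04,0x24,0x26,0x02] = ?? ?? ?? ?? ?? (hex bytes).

  after D0: wrote 5B at 0x24 = d0ec88367c
  after D1: wrote 3B at 0x02 = 88367c
  after D2: wrote 5B at 0x03 = 9368900c80
query mem[0x07]=0x80, mem[0x04]=0x68, mem[0x24]=0xd0, mem[0x26]=0x88, mem[0x02]=0x88

MEM[0x07,0x04,0x24,0x26,0x02] = 80 68 d0 88 88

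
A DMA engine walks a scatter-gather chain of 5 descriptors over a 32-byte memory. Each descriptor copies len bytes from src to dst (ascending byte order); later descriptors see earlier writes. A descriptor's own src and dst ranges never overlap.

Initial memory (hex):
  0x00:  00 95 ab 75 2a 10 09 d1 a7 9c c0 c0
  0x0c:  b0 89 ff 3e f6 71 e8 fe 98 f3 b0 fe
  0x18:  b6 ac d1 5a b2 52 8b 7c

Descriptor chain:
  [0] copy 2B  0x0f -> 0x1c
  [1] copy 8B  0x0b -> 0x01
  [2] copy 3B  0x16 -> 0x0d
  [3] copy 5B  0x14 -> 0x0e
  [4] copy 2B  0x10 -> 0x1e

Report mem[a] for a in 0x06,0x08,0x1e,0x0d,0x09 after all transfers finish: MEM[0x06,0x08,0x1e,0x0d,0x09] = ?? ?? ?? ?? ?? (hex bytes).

#0 dst[0x1c+2] := {0x3e,0xf6}
#1 dst[0x01+8] := {0xc0,0xb0,0x89,0xff,0x3e,0xf6,0x71,0xe8}
#2 dst[0x0d+3] := {0xb0,0xfe,0xb6}
#3 dst[0x0e+5] := {0x98,0xf3,0xb0,0xfe,0xb6}
#4 dst[0x1e+2] := {0xb0,0xfe}
query mem[0x06]=0xf6, mem[0x08]=0xe8, mem[0x1e]=0xb0, mem[0x0d]=0xb0, mem[0x09]=0x9c

MEM[0x06,0x08,0x1e,0x0d,0x09] = f6 e8 b0 b0 9c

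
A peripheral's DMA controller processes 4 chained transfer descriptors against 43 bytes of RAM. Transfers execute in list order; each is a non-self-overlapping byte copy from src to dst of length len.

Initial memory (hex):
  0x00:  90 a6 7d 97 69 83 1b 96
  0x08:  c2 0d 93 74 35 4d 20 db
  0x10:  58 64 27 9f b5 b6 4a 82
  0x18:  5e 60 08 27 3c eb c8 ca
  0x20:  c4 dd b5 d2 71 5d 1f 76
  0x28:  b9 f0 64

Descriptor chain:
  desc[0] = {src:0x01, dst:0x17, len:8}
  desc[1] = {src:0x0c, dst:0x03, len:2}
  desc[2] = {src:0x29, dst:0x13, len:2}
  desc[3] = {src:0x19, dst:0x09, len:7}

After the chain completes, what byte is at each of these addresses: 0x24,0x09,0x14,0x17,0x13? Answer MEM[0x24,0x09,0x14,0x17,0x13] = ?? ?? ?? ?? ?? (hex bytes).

  after D0: wrote 8B at 0x17 = a67d9769831b96c2
  after D1: wrote 2B at 0x03 = 354d
  after D2: wrote 2B at 0x13 = f064
  after D3: wrote 7B at 0x09 = 9769831b96c2ca
query mem[0x24]=0x71, mem[0x09]=0x97, mem[0x14]=0x64, mem[0x17]=0xa6, mem[0x13]=0xf0

MEM[0x24,0x09,0x14,0x17,0x13] = 71 97 64 a6 f0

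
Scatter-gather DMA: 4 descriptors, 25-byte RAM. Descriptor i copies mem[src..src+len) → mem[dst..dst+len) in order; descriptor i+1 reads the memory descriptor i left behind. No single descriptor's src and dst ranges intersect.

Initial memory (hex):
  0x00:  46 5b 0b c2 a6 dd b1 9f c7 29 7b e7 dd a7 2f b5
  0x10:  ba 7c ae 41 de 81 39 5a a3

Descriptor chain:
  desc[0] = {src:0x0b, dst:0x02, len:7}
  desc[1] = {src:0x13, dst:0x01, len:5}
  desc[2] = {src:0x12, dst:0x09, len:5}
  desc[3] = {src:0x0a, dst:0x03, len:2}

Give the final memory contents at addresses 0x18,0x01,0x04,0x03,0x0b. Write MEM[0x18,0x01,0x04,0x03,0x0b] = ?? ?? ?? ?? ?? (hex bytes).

  after D0: wrote 7B at 0x02 = e7dda72fb5ba7c
  after D1: wrote 5B at 0x01 = 41de81395a
  after D2: wrote 5B at 0x09 = ae41de8139
  after D3: wrote 2B at 0x03 = 41de
query mem[0x18]=0xa3, mem[0x01]=0x41, mem[0x04]=0xde, mem[0x03]=0x41, mem[0x0b]=0xde

MEM[0x18,0x01,0x04,0x03,0x0b] = a3 41 de 41 de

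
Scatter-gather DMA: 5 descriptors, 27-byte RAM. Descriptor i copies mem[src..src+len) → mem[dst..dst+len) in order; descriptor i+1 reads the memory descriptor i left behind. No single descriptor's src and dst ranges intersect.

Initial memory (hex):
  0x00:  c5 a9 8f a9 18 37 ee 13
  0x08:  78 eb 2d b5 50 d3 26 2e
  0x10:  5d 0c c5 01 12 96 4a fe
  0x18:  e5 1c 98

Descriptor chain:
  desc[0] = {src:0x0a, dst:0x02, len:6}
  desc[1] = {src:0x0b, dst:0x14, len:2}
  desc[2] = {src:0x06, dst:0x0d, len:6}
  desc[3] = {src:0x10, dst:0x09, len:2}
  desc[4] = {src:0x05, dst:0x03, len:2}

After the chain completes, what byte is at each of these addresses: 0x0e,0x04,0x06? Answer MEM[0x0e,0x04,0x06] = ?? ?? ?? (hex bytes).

MEM[0x0e,0x04,0x06] = 2e 26 26

#0 dst[0x02+6] := {0x2d,0xb5,0x50,0xd3,0x26,0x2e}
#1 dst[0x14+2] := {0xb5,0x50}
#2 dst[0x0d+6] := {0x26,0x2e,0x78,0xeb,0x2d,0xb5}
#3 dst[0x09+2] := {0xeb,0x2d}
#4 dst[0x03+2] := {0xd3,0x26}
query mem[0x0e]=0x2e, mem[0x04]=0x26, mem[0x06]=0x26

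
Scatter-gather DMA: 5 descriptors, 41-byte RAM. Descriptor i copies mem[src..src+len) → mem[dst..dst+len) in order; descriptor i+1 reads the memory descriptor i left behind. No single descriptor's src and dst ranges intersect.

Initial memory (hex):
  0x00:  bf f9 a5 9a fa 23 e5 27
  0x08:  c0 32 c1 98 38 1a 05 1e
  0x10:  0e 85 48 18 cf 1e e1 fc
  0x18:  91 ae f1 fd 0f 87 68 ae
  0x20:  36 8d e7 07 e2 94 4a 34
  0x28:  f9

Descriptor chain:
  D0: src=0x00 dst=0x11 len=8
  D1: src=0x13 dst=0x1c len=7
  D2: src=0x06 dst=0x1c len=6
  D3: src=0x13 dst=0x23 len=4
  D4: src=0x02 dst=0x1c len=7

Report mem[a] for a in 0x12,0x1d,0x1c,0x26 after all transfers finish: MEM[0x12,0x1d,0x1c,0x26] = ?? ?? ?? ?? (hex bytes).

MEM[0x12,0x1d,0x1c,0x26] = f9 9a a5 23

#0 dst[0x11+8] := {0xbf,0xf9,0xa5,0x9a,0xfa,0x23,0xe5,0x27}
#1 dst[0x1c+7] := {0xa5,0x9a,0xfa,0x23,0xe5,0x27,0xae}
#2 dst[0x1c+6] := {0xe5,0x27,0xc0,0x32,0xc1,0x98}
#3 dst[0x23+4] := {0xa5,0x9a,0xfa,0x23}
#4 dst[0x1c+7] := {0xa5,0x9a,0xfa,0x23,0xe5,0x27,0xc0}
query mem[0x12]=0xf9, mem[0x1d]=0x9a, mem[0x1c]=0xa5, mem[0x26]=0x23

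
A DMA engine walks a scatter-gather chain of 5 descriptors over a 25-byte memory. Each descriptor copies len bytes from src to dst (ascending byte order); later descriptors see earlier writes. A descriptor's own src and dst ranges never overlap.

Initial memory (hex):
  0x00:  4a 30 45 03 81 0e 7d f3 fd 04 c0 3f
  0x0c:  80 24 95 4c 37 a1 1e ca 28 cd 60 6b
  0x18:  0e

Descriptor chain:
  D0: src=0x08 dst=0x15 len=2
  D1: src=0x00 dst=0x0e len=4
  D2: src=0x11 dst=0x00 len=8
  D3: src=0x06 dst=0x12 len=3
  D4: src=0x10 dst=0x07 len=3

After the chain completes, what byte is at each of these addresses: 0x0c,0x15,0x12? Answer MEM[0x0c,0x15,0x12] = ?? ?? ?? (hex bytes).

MEM[0x0c,0x15,0x12] = 80 fd 6b

  after D0: wrote 2B at 0x15 = fd04
  after D1: wrote 4B at 0x0e = 4a304503
  after D2: wrote 8B at 0x00 = 031eca28fd046b0e
  after D3: wrote 3B at 0x12 = 6b0efd
  after D4: wrote 3B at 0x07 = 45036b
query mem[0x0c]=0x80, mem[0x15]=0xfd, mem[0x12]=0x6b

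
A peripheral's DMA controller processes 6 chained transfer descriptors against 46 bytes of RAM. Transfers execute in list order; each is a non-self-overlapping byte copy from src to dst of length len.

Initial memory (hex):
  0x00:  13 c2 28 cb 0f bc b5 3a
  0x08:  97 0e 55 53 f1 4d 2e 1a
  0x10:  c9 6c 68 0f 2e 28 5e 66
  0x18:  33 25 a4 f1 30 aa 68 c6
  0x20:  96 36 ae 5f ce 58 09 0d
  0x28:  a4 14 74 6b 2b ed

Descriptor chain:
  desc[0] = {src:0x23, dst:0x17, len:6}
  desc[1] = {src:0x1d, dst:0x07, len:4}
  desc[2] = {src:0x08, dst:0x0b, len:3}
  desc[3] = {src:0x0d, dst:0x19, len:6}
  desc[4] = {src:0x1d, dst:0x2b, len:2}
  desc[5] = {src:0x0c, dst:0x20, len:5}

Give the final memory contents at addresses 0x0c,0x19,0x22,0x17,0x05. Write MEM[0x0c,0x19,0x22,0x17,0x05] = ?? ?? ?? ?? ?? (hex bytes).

MEM[0x0c,0x19,0x22,0x17,0x05] = c6 96 2e 5f bc

D0: mem[0x17..0x1c] <- [5f ce 58 09 0d a4]
D1: mem[0x07..0x0a] <- [aa 68 c6 96]
D2: mem[0x0b..0x0d] <- [68 c6 96]
D3: mem[0x19..0x1e] <- [96 2e 1a c9 6c 68]
D4: mem[0x2b..0x2c] <- [6c 68]
D5: mem[0x20..0x24] <- [c6 96 2e 1a c9]
query mem[0x0c]=0xc6, mem[0x19]=0x96, mem[0x22]=0x2e, mem[0x17]=0x5f, mem[0x05]=0xbc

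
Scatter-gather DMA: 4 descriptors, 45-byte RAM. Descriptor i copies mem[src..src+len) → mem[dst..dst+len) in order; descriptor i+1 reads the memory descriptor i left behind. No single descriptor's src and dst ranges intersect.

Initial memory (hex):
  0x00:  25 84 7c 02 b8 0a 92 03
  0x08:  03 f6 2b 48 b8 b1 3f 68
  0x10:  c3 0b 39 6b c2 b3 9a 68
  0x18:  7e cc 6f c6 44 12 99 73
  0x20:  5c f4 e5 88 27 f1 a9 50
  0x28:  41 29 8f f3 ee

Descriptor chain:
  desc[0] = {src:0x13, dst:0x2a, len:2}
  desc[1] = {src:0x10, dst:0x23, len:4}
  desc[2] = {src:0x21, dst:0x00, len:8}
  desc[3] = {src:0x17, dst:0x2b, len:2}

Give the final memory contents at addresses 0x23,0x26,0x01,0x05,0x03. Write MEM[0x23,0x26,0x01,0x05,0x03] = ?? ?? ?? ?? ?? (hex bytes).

MEM[0x23,0x26,0x01,0x05,0x03] = c3 6b e5 6b 0b

D0: mem[0x2a..0x2b] <- [6b c2]
D1: mem[0x23..0x26] <- [c3 0b 39 6b]
D2: mem[0x00..0x07] <- [f4 e5 c3 0b 39 6b 50 41]
D3: mem[0x2b..0x2c] <- [68 7e]
query mem[0x23]=0xc3, mem[0x26]=0x6b, mem[0x01]=0xe5, mem[0x05]=0x6b, mem[0x03]=0x0b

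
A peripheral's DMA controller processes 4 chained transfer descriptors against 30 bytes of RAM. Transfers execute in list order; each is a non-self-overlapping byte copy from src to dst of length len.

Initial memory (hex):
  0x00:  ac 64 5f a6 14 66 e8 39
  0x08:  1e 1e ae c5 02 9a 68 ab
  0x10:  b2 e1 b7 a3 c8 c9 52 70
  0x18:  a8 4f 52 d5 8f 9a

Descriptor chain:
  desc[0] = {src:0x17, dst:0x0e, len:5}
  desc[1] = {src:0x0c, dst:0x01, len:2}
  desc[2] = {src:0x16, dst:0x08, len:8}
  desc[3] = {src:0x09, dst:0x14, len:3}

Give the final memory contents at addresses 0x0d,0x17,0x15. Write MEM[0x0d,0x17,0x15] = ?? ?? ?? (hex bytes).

#0 dst[0x0e+5] := {0x70,0xa8,0x4f,0x52,0xd5}
#1 dst[0x01+2] := {0x02,0x9a}
#2 dst[0x08+8] := {0x52,0x70,0xa8,0x4f,0x52,0xd5,0x8f,0x9a}
#3 dst[0x14+3] := {0x70,0xa8,0x4f}
query mem[0x0d]=0xd5, mem[0x17]=0x70, mem[0x15]=0xa8

MEM[0x0d,0x17,0x15] = d5 70 a8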